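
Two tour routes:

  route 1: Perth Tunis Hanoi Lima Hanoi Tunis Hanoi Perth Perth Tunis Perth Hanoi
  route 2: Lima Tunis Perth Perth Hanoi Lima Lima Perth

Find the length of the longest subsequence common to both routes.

5

One common subsequence of length 5: Lima (route 1 #4, route 2 #1), then Tunis (route 1 #6, route 2 #2), then Perth (route 1 #8, route 2 #3), then Perth (route 1 #9, route 2 #4), then Perth (route 1 #11, route 2 #8). Since dp[12][8] = 5, nothing longer is possible.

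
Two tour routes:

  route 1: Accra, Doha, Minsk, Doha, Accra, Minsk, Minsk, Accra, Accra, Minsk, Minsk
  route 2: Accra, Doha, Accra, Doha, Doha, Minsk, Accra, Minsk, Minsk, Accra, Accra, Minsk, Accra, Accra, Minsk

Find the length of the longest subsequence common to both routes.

Match Accra at route 1[1]=route 2[3], then Doha at route 1[2]=route 2[5], then Minsk at route 1[3]=route 2[6], then Accra at route 1[5]=route 2[7], then Minsk at route 1[6]=route 2[8], then Minsk at route 1[7]=route 2[9], then Accra at route 1[8]=route 2[10], then Accra at route 1[9]=route 2[11], then Minsk at route 1[10]=route 2[12], then Minsk at route 1[11]=route 2[15] — 10 stops in the same relative order in both. dp[11][15] = 10 confirms this is the maximum.

10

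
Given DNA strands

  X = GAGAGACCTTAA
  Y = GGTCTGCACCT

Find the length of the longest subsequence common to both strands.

7

One common subsequence of length 7: G (X #1, Y #1) → G (X #3, Y #2) → G (X #5, Y #6) → A (X #6, Y #8) → C (X #7, Y #9) → C (X #8, Y #10) → T (X #10, Y #11). dp[12][11] = 7 confirms this is the maximum.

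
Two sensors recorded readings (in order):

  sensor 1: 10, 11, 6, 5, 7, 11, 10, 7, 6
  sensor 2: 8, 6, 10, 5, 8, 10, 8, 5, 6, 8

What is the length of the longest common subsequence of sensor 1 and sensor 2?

4

One common subsequence of length 4: 10 [1,3], then 5 [4,4], then 10 [7,6], then 6 [9,9]. dp[9][10] = 4 confirms this is the maximum.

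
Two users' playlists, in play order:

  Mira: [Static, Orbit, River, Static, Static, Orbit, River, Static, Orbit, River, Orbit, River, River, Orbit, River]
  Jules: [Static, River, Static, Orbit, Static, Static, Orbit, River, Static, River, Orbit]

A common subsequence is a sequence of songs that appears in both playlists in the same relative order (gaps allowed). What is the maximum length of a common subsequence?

Pick Static [1,3] → Orbit [2,4] → Static [4,5] → Static [5,6] → Orbit [6,7] → River [7,8] → Static [8,9] → River [13,10] → Orbit [14,11]; all 9 songs appear in both, in order. Since dp[15][11] = 9, nothing longer is possible.

9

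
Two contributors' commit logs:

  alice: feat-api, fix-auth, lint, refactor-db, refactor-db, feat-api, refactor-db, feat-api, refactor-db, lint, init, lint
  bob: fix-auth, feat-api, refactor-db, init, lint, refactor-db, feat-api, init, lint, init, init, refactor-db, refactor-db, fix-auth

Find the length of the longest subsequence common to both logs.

6

Taking feat-api at alice[1]=bob[2]; then lint at alice[3]=bob[5]; then refactor-db at alice[5]=bob[6]; then feat-api at alice[6]=bob[7]; then refactor-db at alice[7]=bob[12]; then refactor-db at alice[9]=bob[13] gives a common subsequence of length 6. The LCS DP gives dp[12][14] = 6, so this is optimal.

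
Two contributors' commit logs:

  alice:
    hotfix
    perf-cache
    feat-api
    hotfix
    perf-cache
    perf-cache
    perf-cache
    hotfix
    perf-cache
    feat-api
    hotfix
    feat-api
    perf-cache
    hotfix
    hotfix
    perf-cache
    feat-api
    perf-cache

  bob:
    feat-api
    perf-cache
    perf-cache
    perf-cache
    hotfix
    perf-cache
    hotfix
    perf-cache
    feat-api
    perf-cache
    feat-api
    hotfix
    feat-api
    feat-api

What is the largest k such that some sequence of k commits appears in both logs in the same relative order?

11

One common subsequence of length 11: feat-api (alice #3, bob #1), perf-cache (alice #5, bob #2), perf-cache (alice #6, bob #3), perf-cache (alice #7, bob #4), hotfix (alice #8, bob #5), perf-cache (alice #9, bob #6), hotfix (alice #11, bob #7), feat-api (alice #12, bob #9), perf-cache (alice #13, bob #10), hotfix (alice #14, bob #12), feat-api (alice #17, bob #14), and the DP table's final entry dp[18][14] is also 11, so no common subsequence is longer.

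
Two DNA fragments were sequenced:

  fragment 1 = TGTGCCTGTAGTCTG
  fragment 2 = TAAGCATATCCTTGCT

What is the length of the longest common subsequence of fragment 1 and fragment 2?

10

Pick T at fragment 1[1]=fragment 2[1]; then G at fragment 1[2]=fragment 2[4]; then T at fragment 1[3]=fragment 2[9]; then C at fragment 1[5]=fragment 2[10]; then C at fragment 1[6]=fragment 2[11]; then T at fragment 1[7]=fragment 2[12]; then T at fragment 1[9]=fragment 2[13]; then G at fragment 1[11]=fragment 2[14]; then C at fragment 1[13]=fragment 2[15]; then T at fragment 1[14]=fragment 2[16]; all 10 bases appear in both, in order, and the DP table's final entry dp[15][16] is also 10, so no common subsequence is longer.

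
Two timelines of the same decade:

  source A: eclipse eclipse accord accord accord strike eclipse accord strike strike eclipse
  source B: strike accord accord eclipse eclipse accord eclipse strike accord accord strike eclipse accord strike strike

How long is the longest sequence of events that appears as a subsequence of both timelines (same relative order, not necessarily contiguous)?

Match eclipse at source A[1]=source B[4] → eclipse at source A[2]=source B[5] → accord at source A[3]=source B[6] → accord at source A[4]=source B[9] → accord at source A[5]=source B[10] → strike at source A[6]=source B[11] → eclipse at source A[7]=source B[12] → accord at source A[8]=source B[13] → strike at source A[9]=source B[14] → strike at source A[10]=source B[15] — 10 events in the same relative order in both, and the DP table's final entry dp[11][15] is also 10, so no common subsequence is longer.

10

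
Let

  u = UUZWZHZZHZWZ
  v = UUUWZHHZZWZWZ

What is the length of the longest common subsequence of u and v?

Match U (u #1, v #2), then U (u #2, v #3), then W (u #4, v #4), then Z (u #5, v #5), then H (u #6, v #7), then Z (u #7, v #8), then Z (u #8, v #9), then Z (u #10, v #11), then W (u #11, v #12), then Z (u #12, v #13) — 10 characters in the same relative order in both. Since dp[12][13] = 10, nothing longer is possible.

10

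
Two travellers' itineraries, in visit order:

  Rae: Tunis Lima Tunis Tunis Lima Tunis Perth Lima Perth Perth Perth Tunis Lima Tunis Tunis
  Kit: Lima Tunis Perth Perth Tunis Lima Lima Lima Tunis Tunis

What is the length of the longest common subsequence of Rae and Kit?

Pick Lima (Rae #2, Kit #1); then Tunis (Rae #3, Kit #2); then Tunis (Rae #4, Kit #5); then Lima (Rae #5, Kit #6); then Lima (Rae #8, Kit #7); then Lima (Rae #13, Kit #8); then Tunis (Rae #14, Kit #9); then Tunis (Rae #15, Kit #10); all 8 stops appear in both, in order. Since dp[15][10] = 8, nothing longer is possible.

8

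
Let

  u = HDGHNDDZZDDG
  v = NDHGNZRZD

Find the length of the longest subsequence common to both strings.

6

Taking H at u[1]=v[3], G at u[3]=v[4], N at u[5]=v[5], Z at u[8]=v[6], Z at u[9]=v[8], D at u[11]=v[9] gives a common subsequence of length 6, and the DP table's final entry dp[12][9] is also 6, so no common subsequence is longer.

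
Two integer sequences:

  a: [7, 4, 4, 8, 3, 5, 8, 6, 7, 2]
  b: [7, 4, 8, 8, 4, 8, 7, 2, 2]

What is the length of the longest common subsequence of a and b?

6

Match 7 (a #1, b #1), 4 (a #2, b #2), 4 (a #3, b #5), 8 (a #7, b #6), 7 (a #9, b #7), 2 (a #10, b #9) — 6 values in the same relative order in both. The LCS DP gives dp[10][9] = 6, so this is optimal.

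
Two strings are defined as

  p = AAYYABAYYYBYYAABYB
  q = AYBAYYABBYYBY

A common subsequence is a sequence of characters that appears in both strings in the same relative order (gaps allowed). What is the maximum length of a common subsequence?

Match A (p #1, q #1), then A (p #2, q #4), then Y (p #3, q #5), then Y (p #4, q #6), then A (p #5, q #7), then B (p #6, q #8), then B (p #11, q #9), then Y (p #12, q #10), then Y (p #13, q #11), then B (p #16, q #12), then Y (p #17, q #13) — 11 characters in the same relative order in both. The LCS DP gives dp[18][13] = 11, so this is optimal.

11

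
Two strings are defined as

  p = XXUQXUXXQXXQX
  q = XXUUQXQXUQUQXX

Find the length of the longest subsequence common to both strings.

9

Match X (p #1, q #1), X (p #2, q #2), U (p #3, q #4), Q (p #4, q #7), X (p #5, q #8), U (p #6, q #11), Q (p #9, q #12), X (p #11, q #13), X (p #13, q #14) — 9 characters in the same relative order in both. Since dp[13][14] = 9, nothing longer is possible.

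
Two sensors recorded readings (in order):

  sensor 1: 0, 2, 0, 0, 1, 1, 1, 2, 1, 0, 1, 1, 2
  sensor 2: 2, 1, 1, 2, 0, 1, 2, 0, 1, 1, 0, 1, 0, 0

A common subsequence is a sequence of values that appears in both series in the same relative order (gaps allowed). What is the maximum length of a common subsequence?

8

Match 2 (sensor 1 #2, sensor 2 #1), then 1 (sensor 1 #5, sensor 2 #2), then 1 (sensor 1 #6, sensor 2 #3), then 1 (sensor 1 #7, sensor 2 #6), then 2 (sensor 1 #8, sensor 2 #7), then 1 (sensor 1 #9, sensor 2 #10), then 0 (sensor 1 #10, sensor 2 #11), then 1 (sensor 1 #11, sensor 2 #12) — 8 values in the same relative order in both. The LCS DP gives dp[13][14] = 8, so this is optimal.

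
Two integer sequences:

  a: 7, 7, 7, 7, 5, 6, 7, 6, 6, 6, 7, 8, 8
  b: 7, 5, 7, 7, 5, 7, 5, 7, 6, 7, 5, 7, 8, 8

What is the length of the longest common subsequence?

10

One common subsequence of length 10: 7 at a[1]=b[1], 7 at a[2]=b[3], 7 at a[3]=b[4], 7 at a[4]=b[6], 5 at a[5]=b[7], 6 at a[6]=b[9], 7 at a[7]=b[10], 7 at a[11]=b[12], 8 at a[12]=b[13], 8 at a[13]=b[14]. dp[13][14] = 10 confirms this is the maximum.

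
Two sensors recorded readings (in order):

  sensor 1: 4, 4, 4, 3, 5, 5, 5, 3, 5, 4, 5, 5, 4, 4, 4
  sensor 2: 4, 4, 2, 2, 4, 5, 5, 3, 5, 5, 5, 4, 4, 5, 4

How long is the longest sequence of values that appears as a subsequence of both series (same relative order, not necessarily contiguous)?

12

Taking 4 at sensor 1[1]=sensor 2[1] → 4 at sensor 1[2]=sensor 2[2] → 4 at sensor 1[3]=sensor 2[5] → 5 at sensor 1[6]=sensor 2[6] → 5 at sensor 1[7]=sensor 2[7] → 3 at sensor 1[8]=sensor 2[8] → 5 at sensor 1[9]=sensor 2[9] → 5 at sensor 1[11]=sensor 2[10] → 5 at sensor 1[12]=sensor 2[11] → 4 at sensor 1[13]=sensor 2[12] → 4 at sensor 1[14]=sensor 2[13] → 4 at sensor 1[15]=sensor 2[15] gives a common subsequence of length 12. Since dp[15][15] = 12, nothing longer is possible.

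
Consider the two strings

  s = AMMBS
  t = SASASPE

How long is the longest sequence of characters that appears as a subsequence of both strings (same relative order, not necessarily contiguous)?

Let dp[i][j] be the LCS length of the first i characters of s and the first j characters of t. dp[i][j] = dp[i-1][j-1]+1 when the i-th and j-th characters match, else max(dp[i-1][j], dp[i][j-1]).
    ·  S  A  S  A  S  P  E
 ·  0  0  0  0  0  0  0  0
 A  0  0  1  1  1  1  1  1
 M  0  0  1  1  1  1  1  1
 M  0  0  1  1  1  1  1  1
 B  0  0  1  1  1  1  1  1
 S  0  1  1  2  2  2  2  2
dp[5][7] = 2. One LCS (by backtracking along matches): AS.

2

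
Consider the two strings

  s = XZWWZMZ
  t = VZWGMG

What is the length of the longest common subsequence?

3

One common subsequence of length 3: Z at s[2]=t[2], then W at s[3]=t[3], then M at s[6]=t[5], and the DP table's final entry dp[7][6] is also 3, so no common subsequence is longer.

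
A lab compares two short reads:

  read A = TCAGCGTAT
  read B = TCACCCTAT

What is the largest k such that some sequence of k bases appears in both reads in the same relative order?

Taking T at read A[1]=read B[1]; then C at read A[2]=read B[2]; then A at read A[3]=read B[3]; then C at read A[5]=read B[6]; then T at read A[7]=read B[7]; then A at read A[8]=read B[8]; then T at read A[9]=read B[9] gives a common subsequence of length 7, and the DP table's final entry dp[9][9] is also 7, so no common subsequence is longer.

7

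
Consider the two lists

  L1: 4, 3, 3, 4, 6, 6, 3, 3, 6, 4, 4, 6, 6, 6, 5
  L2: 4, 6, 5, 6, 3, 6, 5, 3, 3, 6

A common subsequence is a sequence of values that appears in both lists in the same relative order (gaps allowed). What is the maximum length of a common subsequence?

6

Let dp[i][j] be the LCS length of the first i values of L1 and the first j values of L2. dp[i][j] = dp[i-1][j-1]+1 when the i-th and j-th values match, else max(dp[i-1][j], dp[i][j-1]).
    ·  4  6  5  6  3  6  5  3  3  6
 ·  0  0  0  0  0  0  0  0  0  0  0
 4  0  1  1  1  1  1  1  1  1  1  1
 3  0  1  1  1  1  2  2  2  2  2  2
 3  0  1  1  1  1  2  2  2  3  3  3
 4  0  1  1  1  1  2  2  2  3  3  3
 6  0  1  2  2  2  2  3  3  3  3  4
 6  0  1  2  2  3  3  3  3  3  3  4
 3  0  1  2  2  3  4  4  4  4  4  4
 3  0  1  2  2  3  4  4  4  5  5  5
 6  0  1  2  2  3  4  5  5  5  5  6
 4  0  1  2  2  3  4  5  5  5  5  6
 4  0  1  2  2  3  4  5  5  5  5  6
 6  0  1  2  2  3  4  5  5  5  5  6
 6  0  1  2  2  3  4  5  5  5  5  6
 6  0  1  2  2  3  4  5  5  5  5  6
 5  0  1  2  3  3  4  5  6  6  6  6
dp[15][10] = 6. One LCS (by backtracking along matches): 4, 3, 6, 3, 3, 6.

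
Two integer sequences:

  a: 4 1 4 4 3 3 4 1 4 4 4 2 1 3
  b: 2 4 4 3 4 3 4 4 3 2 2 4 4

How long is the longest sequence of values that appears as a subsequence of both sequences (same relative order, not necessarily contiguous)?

8

Taking 4 at a[1]=b[2] → 4 at a[3]=b[3] → 4 at a[4]=b[5] → 3 at a[6]=b[6] → 4 at a[7]=b[7] → 4 at a[9]=b[8] → 4 at a[10]=b[12] → 4 at a[11]=b[13] gives a common subsequence of length 8. Since dp[14][13] = 8, nothing longer is possible.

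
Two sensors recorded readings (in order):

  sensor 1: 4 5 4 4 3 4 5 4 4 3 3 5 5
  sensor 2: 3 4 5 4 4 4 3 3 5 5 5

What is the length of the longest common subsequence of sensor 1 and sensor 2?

9

Let dp[i][j] be the LCS length of the first i values of sensor 1 and the first j values of sensor 2. dp[i][j] = dp[i-1][j-1]+1 when the i-th and j-th values match, else max(dp[i-1][j], dp[i][j-1]).
    ·  3  4  5  4  4  4  3  3  5  5  5
 ·  0  0  0  0  0  0  0  0  0  0  0  0
 4  0  0  1  1  1  1  1  1  1  1  1  1
 5  0  0  1  2  2  2  2  2  2  2  2  2
 4  0  0  1  2  3  3  3  3  3  3  3  3
 4  0  0  1  2  3  4  4  4  4  4  4  4
 3  0  1  1  2  3  4  4  5  5  5  5  5
 4  0  1  2  2  3  4  5  5  5  5  5  5
 5  0  1  2  3  3  4  5  5  5  6  6  6
 4  0  1  2  3  4  4  5  5  5  6  6  6
 4  0  1  2  3  4  5  5  5  5  6  6  6
 3  0  1  2  3  4  5  5  6  6  6  6  6
 3  0  1  2  3  4  5  5  6  7  7  7  7
 5  0  1  2  3  4  5  5  6  7  8  8  8
 5  0  1  2  3  4  5  5  6  7  8  9  9
dp[13][11] = 9. One LCS (by backtracking along matches): 4, 5, 4, 4, 4, 3, 3, 5, 5.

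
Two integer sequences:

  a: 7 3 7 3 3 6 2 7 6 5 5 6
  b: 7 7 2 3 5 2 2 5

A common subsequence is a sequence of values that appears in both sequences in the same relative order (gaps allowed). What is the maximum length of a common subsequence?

Let dp[i][j] be the LCS length of the first i values of a and the first j values of b. dp[i][j] = dp[i-1][j-1]+1 when the i-th and j-th values match, else max(dp[i-1][j], dp[i][j-1]).
    ·  7  7  2  3  5  2  2  5
 ·  0  0  0  0  0  0  0  0  0
 7  0  1  1  1  1  1  1  1  1
 3  0  1  1  1  2  2  2  2  2
 7  0  1  2  2  2  2  2  2  2
 3  0  1  2  2  3  3  3  3  3
 3  0  1  2  2  3  3  3  3  3
 6  0  1  2  2  3  3  3  3  3
 2  0  1  2  3  3  3  4  4  4
 7  0  1  2  3  3  3  4  4  4
 6  0  1  2  3  3  3  4  4  4
 5  0  1  2  3  3  4  4  4  5
 5  0  1  2  3  3  4  4  4  5
 6  0  1  2  3  3  4  4  4  5
dp[12][8] = 5. One LCS (by backtracking along matches): 7, 7, 3, 2, 5.

5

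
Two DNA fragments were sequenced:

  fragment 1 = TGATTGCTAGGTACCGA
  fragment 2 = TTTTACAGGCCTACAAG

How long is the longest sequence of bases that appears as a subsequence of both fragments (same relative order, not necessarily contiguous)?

11

Match T [1,2], then T [4,3], then T [5,4], then C [7,6], then A [9,7], then G [10,8], then G [11,9], then T [12,12], then A [13,13], then C [14,14], then G [16,17] — 11 bases in the same relative order in both. Since dp[17][17] = 11, nothing longer is possible.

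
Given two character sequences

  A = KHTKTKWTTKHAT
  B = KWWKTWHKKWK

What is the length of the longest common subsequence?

Let dp[i][j] be the LCS length of the first i characters of A and the first j characters of B. dp[i][j] = dp[i-1][j-1]+1 when the i-th and j-th characters match, else max(dp[i-1][j], dp[i][j-1]).
    ·  K  W  W  K  T  W  H  K  K  W  K
 ·  0  0  0  0  0  0  0  0  0  0  0  0
 K  0  1  1  1  1  1  1  1  1  1  1  1
 H  0  1  1  1  1  1  1  2  2  2  2  2
 T  0  1  1  1  1  2  2  2  2  2  2  2
 K  0  1  1  1  2  2  2  2  3  3  3  3
 T  0  1  1  1  2  3  3  3  3  3  3  3
 K  0  1  1  1  2  3  3  3  4  4  4  4
 W  0  1  2  2  2  3  4  4  4  4  5  5
 T  0  1  2  2  2  3  4  4  4  4  5  5
 T  0  1  2  2  2  3  4  4  4  4  5  5
 K  0  1  2  2  3  3  4  4  5  5  5  6
 H  0  1  2  2  3  3  4  5  5  5  5  6
 A  0  1  2  2  3  3  4  5  5  5  5  6
 T  0  1  2  2  3  4  4  5  5  5  5  6
dp[13][11] = 6. One LCS (by backtracking along matches): KHKKWK.

6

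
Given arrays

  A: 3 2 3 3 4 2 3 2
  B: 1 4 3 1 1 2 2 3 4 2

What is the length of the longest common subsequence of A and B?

Match 3 (A #1, B #3), 2 (A #2, B #7), 3 (A #4, B #8), 4 (A #5, B #9), 2 (A #8, B #10) — 5 values in the same relative order in both, and the DP table's final entry dp[8][10] is also 5, so no common subsequence is longer.

5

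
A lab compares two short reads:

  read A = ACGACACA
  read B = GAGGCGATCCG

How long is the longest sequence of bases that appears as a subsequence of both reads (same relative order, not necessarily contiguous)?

6

Let dp[i][j] be the LCS length of the first i bases of read A and the first j bases of read B. dp[i][j] = dp[i-1][j-1]+1 when the i-th and j-th bases match, else max(dp[i-1][j], dp[i][j-1]).
    ·  G  A  G  G  C  G  A  T  C  C  G
 ·  0  0  0  0  0  0  0  0  0  0  0  0
 A  0  0  1  1  1  1  1  1  1  1  1  1
 C  0  0  1  1  1  2  2  2  2  2  2  2
 G  0  1  1  2  2  2  3  3  3  3  3  3
 A  0  1  2  2  2  2  3  4  4  4  4  4
 C  0  1  2  2  2  3  3  4  4  5  5  5
 A  0  1  2  2  2  3  3  4  4  5  5  5
 C  0  1  2  2  2  3  3  4  4  5  6  6
 A  0  1  2  2  2  3  3  4  4  5  6  6
dp[8][11] = 6. One LCS (by backtracking along matches): ACGACC.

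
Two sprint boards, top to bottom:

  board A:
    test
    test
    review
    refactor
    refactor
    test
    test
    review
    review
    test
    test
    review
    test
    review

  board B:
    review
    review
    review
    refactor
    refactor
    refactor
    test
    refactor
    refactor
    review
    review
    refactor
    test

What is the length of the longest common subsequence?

Pick review at board A[3]=board B[3] → refactor at board A[4]=board B[5] → refactor at board A[5]=board B[6] → test at board A[6]=board B[7] → review at board A[8]=board B[10] → review at board A[9]=board B[11] → test at board A[13]=board B[13]; all 7 tasks appear in both, in order, and the DP table's final entry dp[14][13] is also 7, so no common subsequence is longer.

7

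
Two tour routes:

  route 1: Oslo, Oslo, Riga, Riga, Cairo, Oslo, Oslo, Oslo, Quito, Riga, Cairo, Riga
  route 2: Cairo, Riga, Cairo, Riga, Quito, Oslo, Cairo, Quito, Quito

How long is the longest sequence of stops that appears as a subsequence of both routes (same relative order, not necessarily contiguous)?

Pick Riga [3,2] → Riga [4,4] → Cairo [5,7] → Quito [9,9]; all 4 stops appear in both, in order. The LCS DP gives dp[12][9] = 4, so this is optimal.

4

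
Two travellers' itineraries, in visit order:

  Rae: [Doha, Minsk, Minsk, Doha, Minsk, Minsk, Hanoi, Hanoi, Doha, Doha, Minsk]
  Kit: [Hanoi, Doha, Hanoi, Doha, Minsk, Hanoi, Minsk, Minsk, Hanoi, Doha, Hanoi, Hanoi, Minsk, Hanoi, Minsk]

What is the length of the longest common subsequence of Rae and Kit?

7

Taking Doha at Rae[1]=Kit[4], then Minsk at Rae[2]=Kit[7], then Minsk at Rae[3]=Kit[8], then Doha at Rae[4]=Kit[10], then Minsk at Rae[6]=Kit[13], then Hanoi at Rae[8]=Kit[14], then Minsk at Rae[11]=Kit[15] gives a common subsequence of length 7, and the DP table's final entry dp[11][15] is also 7, so no common subsequence is longer.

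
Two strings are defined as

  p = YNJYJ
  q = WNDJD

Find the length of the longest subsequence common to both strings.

2

Let dp[i][j] be the LCS length of the first i characters of p and the first j characters of q. dp[i][j] = dp[i-1][j-1]+1 when the i-th and j-th characters match, else max(dp[i-1][j], dp[i][j-1]).
    ·  W  N  D  J  D
 ·  0  0  0  0  0  0
 Y  0  0  0  0  0  0
 N  0  0  1  1  1  1
 J  0  0  1  1  2  2
 Y  0  0  1  1  2  2
 J  0  0  1  1  2  2
dp[5][5] = 2. One LCS (by backtracking along matches): NJ.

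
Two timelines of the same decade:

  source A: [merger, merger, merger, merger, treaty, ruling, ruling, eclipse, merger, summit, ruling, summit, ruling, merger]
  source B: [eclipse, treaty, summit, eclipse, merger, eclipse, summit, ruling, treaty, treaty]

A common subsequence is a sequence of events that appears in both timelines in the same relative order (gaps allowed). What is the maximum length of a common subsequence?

5

Pick treaty at source A[5]=source B[2] → eclipse at source A[8]=source B[4] → merger at source A[9]=source B[5] → summit at source A[10]=source B[7] → ruling at source A[11]=source B[8]; all 5 events appear in both, in order. Since dp[14][10] = 5, nothing longer is possible.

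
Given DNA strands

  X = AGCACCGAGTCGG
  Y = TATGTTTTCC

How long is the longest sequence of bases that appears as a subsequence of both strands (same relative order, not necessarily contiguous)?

One common subsequence of length 4: A (X #1, Y #2); then G (X #2, Y #4); then C (X #6, Y #9); then C (X #11, Y #10). Since dp[13][10] = 4, nothing longer is possible.

4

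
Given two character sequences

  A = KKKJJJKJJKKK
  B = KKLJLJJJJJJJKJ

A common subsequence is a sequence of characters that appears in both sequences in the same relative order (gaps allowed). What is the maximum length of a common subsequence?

Match K [1,1]; then K [2,2]; then J [4,8]; then J [5,9]; then J [6,10]; then J [8,11]; then J [9,12]; then K [10,13] — 8 characters in the same relative order in both. Since dp[12][14] = 8, nothing longer is possible.

8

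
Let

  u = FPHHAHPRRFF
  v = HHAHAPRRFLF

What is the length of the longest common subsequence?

Pick H at u[3]=v[1]; then H at u[4]=v[2]; then A at u[5]=v[3]; then H at u[6]=v[4]; then P at u[7]=v[6]; then R at u[8]=v[7]; then R at u[9]=v[8]; then F at u[10]=v[9]; then F at u[11]=v[11]; all 9 characters appear in both, in order, and the DP table's final entry dp[11][11] is also 9, so no common subsequence is longer.

9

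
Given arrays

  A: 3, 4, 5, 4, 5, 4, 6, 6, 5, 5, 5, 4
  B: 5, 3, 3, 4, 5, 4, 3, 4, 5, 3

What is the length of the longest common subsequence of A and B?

Pick 3 at A[1]=B[3] → 4 at A[2]=B[4] → 5 at A[3]=B[5] → 4 at A[4]=B[6] → 4 at A[6]=B[8] → 5 at A[9]=B[9]; all 6 values appear in both, in order. Since dp[12][10] = 6, nothing longer is possible.

6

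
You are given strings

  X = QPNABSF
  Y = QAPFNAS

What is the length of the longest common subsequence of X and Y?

5

One common subsequence of length 5: Q [1,1] → P [2,3] → N [3,5] → A [4,6] → S [6,7]. Since dp[7][7] = 5, nothing longer is possible.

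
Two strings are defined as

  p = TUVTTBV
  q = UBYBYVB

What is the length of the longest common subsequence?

Let dp[i][j] be the LCS length of the first i characters of p and the first j characters of q. dp[i][j] = dp[i-1][j-1]+1 when the i-th and j-th characters match, else max(dp[i-1][j], dp[i][j-1]).
    ·  U  B  Y  B  Y  V  B
 ·  0  0  0  0  0  0  0  0
 T  0  0  0  0  0  0  0  0
 U  0  1  1  1  1  1  1  1
 V  0  1  1  1  1  1  2  2
 T  0  1  1  1  1  1  2  2
 T  0  1  1  1  1  1  2  2
 B  0  1  2  2  2  2  2  3
 V  0  1  2  2  2  2  3  3
dp[7][7] = 3. One LCS (by backtracking along matches): UVB.

3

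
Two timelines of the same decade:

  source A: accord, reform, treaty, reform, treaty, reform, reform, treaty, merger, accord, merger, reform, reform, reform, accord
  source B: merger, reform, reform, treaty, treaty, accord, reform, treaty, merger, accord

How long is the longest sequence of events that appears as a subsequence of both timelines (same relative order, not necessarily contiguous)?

Taking reform at source A[2]=source B[3], treaty at source A[3]=source B[4], treaty at source A[5]=source B[5], reform at source A[7]=source B[7], treaty at source A[8]=source B[8], merger at source A[11]=source B[9], accord at source A[15]=source B[10] gives a common subsequence of length 7. Since dp[15][10] = 7, nothing longer is possible.

7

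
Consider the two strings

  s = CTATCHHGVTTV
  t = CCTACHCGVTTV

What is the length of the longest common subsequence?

10

Let dp[i][j] be the LCS length of the first i characters of s and the first j characters of t. dp[i][j] = dp[i-1][j-1]+1 when the i-th and j-th characters match, else max(dp[i-1][j], dp[i][j-1]).
    ·  C  C  T  A  C  H  C  G  V  T  T  V
 ·  0  0  0  0  0  0  0  0  0  0  0  0  0
 C  0  1  1  1  1  1  1  1  1  1  1  1  1
 T  0  1  1  2  2  2  2  2  2  2  2  2  2
 A  0  1  1  2  3  3  3  3  3  3  3  3  3
 T  0  1  1  2  3  3  3  3  3  3  4  4  4
 C  0  1  2  2  3  4  4  4  4  4  4  4  4
 H  0  1  2  2  3  4  5  5  5  5  5  5  5
 H  0  1  2  2  3  4  5  5  5  5  5  5  5
 G  0  1  2  2  3  4  5  5  6  6  6  6  6
 V  0  1  2  2  3  4  5  5  6  7  7  7  7
 T  0  1  2  3  3  4  5  5  6  7  8  8  8
 T  0  1  2  3  3  4  5  5  6  7  8  9  9
 V  0  1  2  3  3  4  5  5  6  7  8  9 10
dp[12][12] = 10. One LCS (by backtracking along matches): CTACHGVTTV.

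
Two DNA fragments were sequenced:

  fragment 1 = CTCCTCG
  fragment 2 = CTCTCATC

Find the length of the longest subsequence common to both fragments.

Let dp[i][j] be the LCS length of the first i bases of fragment 1 and the first j bases of fragment 2. dp[i][j] = dp[i-1][j-1]+1 when the i-th and j-th bases match, else max(dp[i-1][j], dp[i][j-1]).
    ·  C  T  C  T  C  A  T  C
 ·  0  0  0  0  0  0  0  0  0
 C  0  1  1  1  1  1  1  1  1
 T  0  1  2  2  2  2  2  2  2
 C  0  1  2  3  3  3  3  3  3
 C  0  1  2  3  3  4  4  4  4
 T  0  1  2  3  4  4  4  5  5
 C  0  1  2  3  4  5  5  5  6
 G  0  1  2  3  4  5  5  5  6
dp[7][8] = 6. One LCS (by backtracking along matches): CTCCTC.

6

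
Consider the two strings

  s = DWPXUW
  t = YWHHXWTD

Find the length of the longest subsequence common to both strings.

Let dp[i][j] be the LCS length of the first i characters of s and the first j characters of t. dp[i][j] = dp[i-1][j-1]+1 when the i-th and j-th characters match, else max(dp[i-1][j], dp[i][j-1]).
    ·  Y  W  H  H  X  W  T  D
 ·  0  0  0  0  0  0  0  0  0
 D  0  0  0  0  0  0  0  0  1
 W  0  0  1  1  1  1  1  1  1
 P  0  0  1  1  1  1  1  1  1
 X  0  0  1  1  1  2  2  2  2
 U  0  0  1  1  1  2  2  2  2
 W  0  0  1  1  1  2  3  3  3
dp[6][8] = 3. One LCS (by backtracking along matches): WXW.

3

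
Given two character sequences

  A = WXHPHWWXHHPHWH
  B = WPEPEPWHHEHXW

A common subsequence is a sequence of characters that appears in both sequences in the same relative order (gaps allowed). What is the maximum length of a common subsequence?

One common subsequence of length 7: W at A[1]=B[1], P at A[4]=B[6], W at A[7]=B[7], H at A[9]=B[8], H at A[10]=B[9], H at A[12]=B[11], W at A[13]=B[13]. dp[14][13] = 7 confirms this is the maximum.

7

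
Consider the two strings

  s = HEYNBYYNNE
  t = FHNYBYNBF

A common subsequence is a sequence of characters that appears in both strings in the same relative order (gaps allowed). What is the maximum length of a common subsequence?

5

Let dp[i][j] be the LCS length of the first i characters of s and the first j characters of t. dp[i][j] = dp[i-1][j-1]+1 when the i-th and j-th characters match, else max(dp[i-1][j], dp[i][j-1]).
    ·  F  H  N  Y  B  Y  N  B  F
 ·  0  0  0  0  0  0  0  0  0  0
 H  0  0  1  1  1  1  1  1  1  1
 E  0  0  1  1  1  1  1  1  1  1
 Y  0  0  1  1  2  2  2  2  2  2
 N  0  0  1  2  2  2  2  3  3  3
 B  0  0  1  2  2  3  3  3  4  4
 Y  0  0  1  2  3  3  4  4  4  4
 Y  0  0  1  2  3  3  4  4  4  4
 N  0  0  1  2  3  3  4  5  5  5
 N  0  0  1  2  3  3  4  5  5  5
 E  0  0  1  2  3  3  4  5  5  5
dp[10][9] = 5. One LCS (by backtracking along matches): HYBYN.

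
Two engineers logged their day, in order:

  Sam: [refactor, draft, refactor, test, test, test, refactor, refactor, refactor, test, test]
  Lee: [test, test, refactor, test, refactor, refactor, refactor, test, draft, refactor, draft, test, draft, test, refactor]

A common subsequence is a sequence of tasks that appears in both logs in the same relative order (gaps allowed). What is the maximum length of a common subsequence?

8

Pick test at Sam[4]=Lee[1]; then test at Sam[5]=Lee[2]; then test at Sam[6]=Lee[4]; then refactor at Sam[7]=Lee[6]; then refactor at Sam[8]=Lee[7]; then refactor at Sam[9]=Lee[10]; then test at Sam[10]=Lee[12]; then test at Sam[11]=Lee[14]; all 8 tasks appear in both, in order. The LCS DP gives dp[11][15] = 8, so this is optimal.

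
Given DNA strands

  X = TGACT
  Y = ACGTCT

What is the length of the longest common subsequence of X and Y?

3

Let dp[i][j] be the LCS length of the first i bases of X and the first j bases of Y. dp[i][j] = dp[i-1][j-1]+1 when the i-th and j-th bases match, else max(dp[i-1][j], dp[i][j-1]).
    ·  A  C  G  T  C  T
 ·  0  0  0  0  0  0  0
 T  0  0  0  0  1  1  1
 G  0  0  0  1  1  1  1
 A  0  1  1  1  1  1  1
 C  0  1  2  2  2  2  2
 T  0  1  2  2  3  3  3
dp[5][6] = 3. One LCS (by backtracking along matches): TCT.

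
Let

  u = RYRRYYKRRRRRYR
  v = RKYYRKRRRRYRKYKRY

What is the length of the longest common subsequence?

One common subsequence of length 11: R at u[1]=v[1], Y at u[2]=v[4], R at u[4]=v[5], K at u[7]=v[6], R at u[8]=v[7], R at u[9]=v[8], R at u[10]=v[9], R at u[11]=v[10], R at u[12]=v[12], Y at u[13]=v[14], R at u[14]=v[16]. Since dp[14][17] = 11, nothing longer is possible.

11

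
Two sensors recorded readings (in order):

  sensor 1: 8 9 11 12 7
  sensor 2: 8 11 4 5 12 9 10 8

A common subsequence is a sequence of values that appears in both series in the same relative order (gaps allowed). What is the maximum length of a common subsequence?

Pick 8 [1,1] → 11 [3,2] → 12 [4,5]; all 3 values appear in both, in order. Since dp[5][8] = 3, nothing longer is possible.

3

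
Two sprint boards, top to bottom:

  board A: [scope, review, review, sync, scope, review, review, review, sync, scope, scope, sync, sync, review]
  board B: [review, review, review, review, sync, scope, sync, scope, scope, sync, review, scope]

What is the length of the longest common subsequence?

One common subsequence of length 9: review [2,3], review [3,4], sync [4,5], scope [5,6], sync [9,7], scope [10,8], scope [11,9], sync [13,10], review [14,11]. The LCS DP gives dp[14][12] = 9, so this is optimal.

9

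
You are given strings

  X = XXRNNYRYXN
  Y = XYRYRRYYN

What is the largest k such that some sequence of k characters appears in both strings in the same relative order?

Taking X [1,1]; then R [3,3]; then Y [6,4]; then R [7,6]; then Y [8,8]; then N [10,9] gives a common subsequence of length 6. Since dp[10][9] = 6, nothing longer is possible.

6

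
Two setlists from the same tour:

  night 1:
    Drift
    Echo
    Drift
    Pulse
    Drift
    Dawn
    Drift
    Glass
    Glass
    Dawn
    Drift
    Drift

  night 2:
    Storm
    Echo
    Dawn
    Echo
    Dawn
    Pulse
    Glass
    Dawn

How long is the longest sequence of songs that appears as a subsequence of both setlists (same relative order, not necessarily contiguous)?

Taking Echo [2,4]; then Pulse [4,6]; then Glass [9,7]; then Dawn [10,8] gives a common subsequence of length 4, and the DP table's final entry dp[12][8] is also 4, so no common subsequence is longer.

4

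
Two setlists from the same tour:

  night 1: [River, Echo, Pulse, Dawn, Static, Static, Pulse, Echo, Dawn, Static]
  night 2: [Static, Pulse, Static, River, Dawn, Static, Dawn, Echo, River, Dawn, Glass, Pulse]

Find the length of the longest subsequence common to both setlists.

5

One common subsequence of length 5: River at night 1[1]=night 2[4]; then Dawn at night 1[4]=night 2[5]; then Static at night 1[5]=night 2[6]; then Echo at night 1[8]=night 2[8]; then Dawn at night 1[9]=night 2[10]. The LCS DP gives dp[10][12] = 5, so this is optimal.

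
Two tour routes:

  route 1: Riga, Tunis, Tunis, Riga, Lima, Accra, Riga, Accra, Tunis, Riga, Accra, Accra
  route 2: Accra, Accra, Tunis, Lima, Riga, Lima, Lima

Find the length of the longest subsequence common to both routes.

One common subsequence of length 4: Accra at route 1[6]=route 2[1] → Accra at route 1[8]=route 2[2] → Tunis at route 1[9]=route 2[3] → Riga at route 1[10]=route 2[5]. The LCS DP gives dp[12][7] = 4, so this is optimal.

4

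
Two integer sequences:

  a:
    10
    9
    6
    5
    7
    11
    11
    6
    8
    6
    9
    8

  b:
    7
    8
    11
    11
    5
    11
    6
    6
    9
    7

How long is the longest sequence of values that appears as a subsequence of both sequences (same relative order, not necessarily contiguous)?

Let dp[i][j] be the LCS length of the first i values of a and the first j values of b. dp[i][j] = dp[i-1][j-1]+1 when the i-th and j-th values match, else max(dp[i-1][j], dp[i][j-1]).
    ·  7  8 11 11  5 11  6  6  9  7
 ·  0  0  0  0  0  0  0  0  0  0  0
10  0  0  0  0  0  0  0  0  0  0  0
 9  0  0  0  0  0  0  0  0  0  1  1
 6  0  0  0  0  0  0  0  1  1  1  1
 5  0  0  0  0  0  1  1  1  1  1  1
 7  0  1  1  1  1  1  1  1  1  1  2
11  0  1  1  2  2  2  2  2  2  2  2
11  0  1  1  2  3  3  3  3  3  3  3
 6  0  1  1  2  3  3  3  4  4  4  4
 8  0  1  2  2  3  3  3  4  4  4  4
 6  0  1  2  2  3  3  3  4  5  5  5
 9  0  1  2  2  3  3  3  4  5  6  6
 8  0  1  2  2  3  3  3  4  5  6  6
dp[12][10] = 6. One LCS (by backtracking along matches): 7, 11, 11, 6, 6, 9.

6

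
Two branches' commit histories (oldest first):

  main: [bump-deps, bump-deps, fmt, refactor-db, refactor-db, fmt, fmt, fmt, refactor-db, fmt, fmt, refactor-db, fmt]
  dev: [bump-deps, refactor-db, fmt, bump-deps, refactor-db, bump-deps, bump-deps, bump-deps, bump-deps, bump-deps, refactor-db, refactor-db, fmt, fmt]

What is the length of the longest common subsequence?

Pick bump-deps at main[1]=dev[1], bump-deps at main[2]=dev[4], refactor-db at main[4]=dev[5], refactor-db at main[5]=dev[11], refactor-db at main[9]=dev[12], fmt at main[11]=dev[13], fmt at main[13]=dev[14]; all 7 commits appear in both, in order. dp[13][14] = 7 confirms this is the maximum.

7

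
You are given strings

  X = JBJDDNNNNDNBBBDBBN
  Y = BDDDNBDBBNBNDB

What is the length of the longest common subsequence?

10

One common subsequence of length 10: B [2,1]; then D [4,3]; then D [5,4]; then N [6,5]; then D [10,7]; then B [12,8]; then B [13,9]; then B [14,11]; then D [15,13]; then B [17,14]. dp[18][14] = 10 confirms this is the maximum.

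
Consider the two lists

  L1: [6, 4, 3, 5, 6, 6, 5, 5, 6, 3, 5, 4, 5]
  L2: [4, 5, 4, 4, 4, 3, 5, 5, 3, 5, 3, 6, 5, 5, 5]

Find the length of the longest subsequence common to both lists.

8

Taking 4 [2,5], 3 [3,6], 5 [4,7], 5 [7,8], 5 [8,10], 6 [9,12], 5 [11,14], 5 [13,15] gives a common subsequence of length 8. Since dp[13][15] = 8, nothing longer is possible.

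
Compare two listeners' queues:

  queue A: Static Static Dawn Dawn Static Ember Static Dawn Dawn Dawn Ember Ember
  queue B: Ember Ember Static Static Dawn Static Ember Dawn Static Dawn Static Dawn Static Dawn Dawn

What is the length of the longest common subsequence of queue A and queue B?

9

One common subsequence of length 9: Static [1,3] → Static [2,4] → Dawn [3,5] → Dawn [4,8] → Static [5,9] → Static [7,11] → Dawn [8,12] → Dawn [9,14] → Dawn [10,15]. Since dp[12][15] = 9, nothing longer is possible.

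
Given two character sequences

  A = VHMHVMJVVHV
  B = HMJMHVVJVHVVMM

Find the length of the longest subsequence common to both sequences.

Taking H at A[2]=B[1]; then M at A[3]=B[4]; then H at A[4]=B[5]; then V at A[5]=B[7]; then J at A[7]=B[8]; then V at A[8]=B[9]; then V at A[9]=B[11]; then V at A[11]=B[12] gives a common subsequence of length 8. dp[11][14] = 8 confirms this is the maximum.

8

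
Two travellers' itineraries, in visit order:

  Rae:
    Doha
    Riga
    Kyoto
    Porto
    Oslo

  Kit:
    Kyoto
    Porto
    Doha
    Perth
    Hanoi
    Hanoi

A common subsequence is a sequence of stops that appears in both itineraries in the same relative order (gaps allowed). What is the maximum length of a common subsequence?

2

Match Kyoto [3,1]; then Porto [4,2] — 2 stops in the same relative order in both. The LCS DP gives dp[5][6] = 2, so this is optimal.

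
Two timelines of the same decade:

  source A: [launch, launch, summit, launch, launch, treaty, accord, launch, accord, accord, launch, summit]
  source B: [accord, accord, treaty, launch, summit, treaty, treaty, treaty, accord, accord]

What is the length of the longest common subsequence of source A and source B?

5

Match launch (source A #2, source B #4), summit (source A #3, source B #5), treaty (source A #6, source B #8), accord (source A #9, source B #9), accord (source A #10, source B #10) — 5 events in the same relative order in both, and the DP table's final entry dp[12][10] is also 5, so no common subsequence is longer.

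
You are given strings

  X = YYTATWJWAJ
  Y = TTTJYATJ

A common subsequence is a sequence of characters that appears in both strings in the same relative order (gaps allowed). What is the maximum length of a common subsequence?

Let dp[i][j] be the LCS length of the first i characters of X and the first j characters of Y. dp[i][j] = dp[i-1][j-1]+1 when the i-th and j-th characters match, else max(dp[i-1][j], dp[i][j-1]).
    ·  T  T  T  J  Y  A  T  J
 ·  0  0  0  0  0  0  0  0  0
 Y  0  0  0  0  0  1  1  1  1
 Y  0  0  0  0  0  1  1  1  1
 T  0  1  1  1  1  1  1  2  2
 A  0  1  1  1  1  1  2  2  2
 T  0  1  2  2  2  2  2  3  3
 W  0  1  2  2  2  2  2  3  3
 J  0  1  2  2  3  3  3  3  4
 W  0  1  2  2  3  3  3  3  4
 A  0  1  2  2  3  3  4  4  4
 J  0  1  2  2  3  3  4  4  5
dp[10][8] = 5. One LCS (by backtracking along matches): TTJAJ.

5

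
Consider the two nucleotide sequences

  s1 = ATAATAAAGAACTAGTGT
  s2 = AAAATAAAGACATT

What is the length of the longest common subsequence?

Match A (s1 #1, s2 #2) → A (s1 #3, s2 #3) → A (s1 #4, s2 #4) → T (s1 #5, s2 #5) → A (s1 #6, s2 #6) → A (s1 #7, s2 #7) → A (s1 #8, s2 #8) → G (s1 #9, s2 #9) → A (s1 #11, s2 #10) → C (s1 #12, s2 #11) → A (s1 #14, s2 #12) → T (s1 #16, s2 #13) → T (s1 #18, s2 #14) — 13 bases in the same relative order in both. Since dp[18][14] = 13, nothing longer is possible.

13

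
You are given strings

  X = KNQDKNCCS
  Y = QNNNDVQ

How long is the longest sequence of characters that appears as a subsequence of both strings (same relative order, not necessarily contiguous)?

Let dp[i][j] be the LCS length of the first i characters of X and the first j characters of Y. dp[i][j] = dp[i-1][j-1]+1 when the i-th and j-th characters match, else max(dp[i-1][j], dp[i][j-1]).
    ·  Q  N  N  N  D  V  Q
 ·  0  0  0  0  0  0  0  0
 K  0  0  0  0  0  0  0  0
 N  0  0  1  1  1  1  1  1
 Q  0  1  1  1  1  1  1  2
 D  0  1  1  1  1  2  2  2
 K  0  1  1  1  1  2  2  2
 N  0  1  2  2  2  2  2  2
 C  0  1  2  2  2  2  2  2
 C  0  1  2  2  2  2  2  2
 S  0  1  2  2  2  2  2  2
dp[9][7] = 2. One LCS (by backtracking along matches): NQ.

2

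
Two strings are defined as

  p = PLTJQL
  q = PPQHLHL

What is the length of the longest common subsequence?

Let dp[i][j] be the LCS length of the first i characters of p and the first j characters of q. dp[i][j] = dp[i-1][j-1]+1 when the i-th and j-th characters match, else max(dp[i-1][j], dp[i][j-1]).
    ·  P  P  Q  H  L  H  L
 ·  0  0  0  0  0  0  0  0
 P  0  1  1  1  1  1  1  1
 L  0  1  1  1  1  2  2  2
 T  0  1  1  1  1  2  2  2
 J  0  1  1  1  1  2  2  2
 Q  0  1  1  2  2  2  2  2
 L  0  1  1  2  2  3  3  3
dp[6][7] = 3. One LCS (by backtracking along matches): PLL.

3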